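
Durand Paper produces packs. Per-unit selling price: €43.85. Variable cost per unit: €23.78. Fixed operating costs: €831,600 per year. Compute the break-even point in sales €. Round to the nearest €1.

€1,816,924

CM per unit = €43.85 − €23.78 = €20.07; CM ratio = €20.07 / €43.85 = 0.4577.
Break-even sales = FC ÷ CM ratio = €831,600 × €43.85 / €20.07 = €1,816,924.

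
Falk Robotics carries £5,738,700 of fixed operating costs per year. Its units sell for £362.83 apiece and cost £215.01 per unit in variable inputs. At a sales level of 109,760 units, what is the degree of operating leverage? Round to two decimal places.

1.55

Total contribution margin = 109,760 × £147.82 = £16,224,723.20.
Subtracting fixed costs: EBIT = £16,224,723.20 − £5,738,700 = £10,486,023.20.
So DOL = total CM / EBIT = £16,224,723.20 / £10,486,023.20 = 1.5473.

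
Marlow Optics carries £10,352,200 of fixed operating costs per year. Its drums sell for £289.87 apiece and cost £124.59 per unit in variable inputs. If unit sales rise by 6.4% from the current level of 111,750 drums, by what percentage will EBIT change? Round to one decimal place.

+14.6%

Total contribution margin = 111,750 × £165.28 = £18,470,040.00.
Subtracting fixed costs: EBIT = £18,470,040.00 − £10,352,200 = £8,117,840.00.
Degree of operating leverage = £18,470,040.00 / £8,117,840.00 = 2.2752.
%ΔEBIT = DOL × %ΔSales = 2.2752 × +6.4% = +14.6%.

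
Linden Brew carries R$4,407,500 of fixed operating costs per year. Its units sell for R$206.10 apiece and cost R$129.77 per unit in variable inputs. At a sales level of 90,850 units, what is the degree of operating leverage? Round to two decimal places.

Contribution at this volume is 90,850 × R$76.33 = R$6,934,580.50.
EBIT = R$6,934,580.50 − R$4,407,500 = R$2,527,080.50.
So DOL = total CM / EBIT = R$6,934,580.50 / R$2,527,080.50 = 2.7441.

2.74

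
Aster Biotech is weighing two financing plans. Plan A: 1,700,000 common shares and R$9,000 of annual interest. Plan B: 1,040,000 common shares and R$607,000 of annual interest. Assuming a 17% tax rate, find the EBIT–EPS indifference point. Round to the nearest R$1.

At indifference, (EBIT − 9,000)(1 − t)/1,700,000 = (EBIT − 607,000)(1 − t)/1,040,000.
Cancelling (1 − t) and cross-multiplying: 1,040,000·(EBIT − 9,000) = 1,700,000·(EBIT − 607,000).
EBIT × (1,700,000 − 1,040,000) = 607,000 × 1,700,000 − 9,000 × 1,040,000 = 1,022,540,000,000, so EBIT = 1,022,540,000,000 ÷ 660,000 = 1,549,303.03.

R$1,549,303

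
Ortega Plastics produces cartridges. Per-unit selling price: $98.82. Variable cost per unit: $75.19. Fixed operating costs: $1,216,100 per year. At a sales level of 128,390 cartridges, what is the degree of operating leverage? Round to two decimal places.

1.67

At 128,390 units, contribution = 128,390 × $23.63 = $3,033,855.70.
EBIT = $3,033,855.70 − $1,216,100 = $1,817,755.70.
So DOL = total CM / EBIT = $3,033,855.70 / $1,817,755.70 = 1.6690.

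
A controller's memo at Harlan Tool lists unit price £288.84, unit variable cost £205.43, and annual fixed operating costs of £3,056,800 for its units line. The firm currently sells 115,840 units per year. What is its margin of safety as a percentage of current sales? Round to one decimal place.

68.4%

Each unit contributes £288.84 − £205.43 = £83.41. Break-even units = £3,056,800 ÷ £83.41 = 36,647.88; break-even revenue = 36,647.88 × £288.84 = £10,585,374.80.
Current sales = 115,840 × £288.84 = £33,459,225.60.
Margin of safety = (£33,459,225.60 − £10,585,374.80) ÷ £33,459,225.60 = 68.4%.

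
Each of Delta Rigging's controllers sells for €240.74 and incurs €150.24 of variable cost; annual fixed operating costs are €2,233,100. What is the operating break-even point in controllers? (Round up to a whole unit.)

24,676 controllers

Contribution margin per unit = €240.74 − €150.24 = €90.50.
Break-even volume = fixed costs ÷ CM per unit = €2,233,100 ÷ €90.50 = 24,675.14, so 24,676 controllers.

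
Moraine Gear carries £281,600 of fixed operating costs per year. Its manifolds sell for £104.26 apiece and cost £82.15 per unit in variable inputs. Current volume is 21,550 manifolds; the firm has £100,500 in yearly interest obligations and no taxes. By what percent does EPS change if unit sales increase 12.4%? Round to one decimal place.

+62.6%

Total contribution margin = 21,550 × £22.11 = £476,470.50.
Subtracting fixed costs: EBIT = £476,470.50 − £281,600 = £194,870.50.
Interest = £100,500.00, so EBIT − I = £94,370.50.
Degree of combined leverage = contribution ÷ (EBIT − I) = £476,470.50 ÷ £94,370.50 = 5.0489.
%ΔEPS = DCL × %ΔSales = 5.0489 × +12.4% = +62.6%.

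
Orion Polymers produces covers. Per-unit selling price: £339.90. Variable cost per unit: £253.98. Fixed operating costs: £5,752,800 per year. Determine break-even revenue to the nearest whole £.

CM per unit = £339.90 − £253.98 = £85.92; CM ratio = £85.92 / £339.90 = 0.2528.
Break-even revenue = fixed costs × price ÷ CM = £5,752,800 × £339.90 ÷ £85.92 = £22,758,109.

£22,758,109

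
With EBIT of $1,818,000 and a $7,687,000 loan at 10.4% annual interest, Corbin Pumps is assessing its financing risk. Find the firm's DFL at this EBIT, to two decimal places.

Annual interest charges come to $799,448.00.
DFL = EBIT ÷ (EBIT − I) = $1,818,000 ÷ ($1,818,000 − $799,448.00) = $1,818,000 ÷ $1,018,552.00 = 1.7849.

1.78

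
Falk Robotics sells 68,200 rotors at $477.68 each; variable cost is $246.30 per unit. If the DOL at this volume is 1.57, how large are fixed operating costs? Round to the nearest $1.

At 68,200 units, contribution = 68,200 × $231.38 = $15,780,116.00.
DOL = contribution / EBIT, so EBIT = $15,780,116.00 / 1.57 = $10,051,029.30.
Fixed costs = CM − EBIT = $15,780,116.00 − $10,051,029.30 = $5,729,087.

$5,729,087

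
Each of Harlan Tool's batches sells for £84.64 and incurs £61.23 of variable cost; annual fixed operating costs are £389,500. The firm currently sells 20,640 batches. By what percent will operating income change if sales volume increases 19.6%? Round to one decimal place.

+101.1%

Contribution at this volume is 20,640 × £23.41 = £483,182.40.
Subtracting fixed costs: EBIT = £483,182.40 − £389,500 = £93,682.40.
Degree of operating leverage = £483,182.40 / £93,682.40 = 5.1577.
Operating income changes by 5.1577 × +19.6% = +101.1%.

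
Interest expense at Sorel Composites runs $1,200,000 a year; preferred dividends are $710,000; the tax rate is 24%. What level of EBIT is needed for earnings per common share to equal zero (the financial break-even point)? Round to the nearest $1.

Preferred dividends are paid after tax, so their pre-tax equivalent is $710,000 ÷ (1 − 0.24) = $934,210.53.
EPS = 0 when EBIT covers interest plus the pre-tax preferred burden: $1,200,000 + $934,210.53 = $2,134,210.53.

$2,134,211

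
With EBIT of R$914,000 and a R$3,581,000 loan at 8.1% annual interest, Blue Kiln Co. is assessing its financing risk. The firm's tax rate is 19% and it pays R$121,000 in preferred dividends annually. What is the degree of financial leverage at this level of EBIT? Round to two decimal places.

1.93

Annual interest charges come to R$290,061.00.
Pre-tax preferred-dividend burden = R$121,000 ÷ (1 − 0.19) = R$149,382.72.
DFL = EBIT ÷ [EBIT − I − D_p/(1−t)] = R$914,000 ÷ [R$914,000 − R$290,061.00 − R$149,382.72] = R$914,000 ÷ R$474,556.28 = 1.9260.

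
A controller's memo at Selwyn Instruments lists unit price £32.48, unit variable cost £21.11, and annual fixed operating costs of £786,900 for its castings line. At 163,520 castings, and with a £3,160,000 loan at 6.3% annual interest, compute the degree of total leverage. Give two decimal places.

Total contribution margin = 163,520 × £11.37 = £1,859,222.40.
Operating income = contribution − fixed costs = £1,859,222.40 − £786,900 = £1,072,322.40. Interest = £199,080.00, so EBIT − I = £873,242.40.
DCL = contribution ÷ (EBIT − I) = £1,859,222.40 ÷ £873,242.40 = 2.1291.

2.13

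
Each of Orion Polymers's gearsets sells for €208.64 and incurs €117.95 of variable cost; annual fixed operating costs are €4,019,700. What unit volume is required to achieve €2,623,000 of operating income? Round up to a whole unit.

Each unit contributes €208.64 − €117.95 = €90.69.
Need Q such that Q × €90.69 − €4,019,700 = €2,623,000, i.e. Q = €6,642,700 / €90.69 = 73,246.22 → 73,247.

73,247 gearsets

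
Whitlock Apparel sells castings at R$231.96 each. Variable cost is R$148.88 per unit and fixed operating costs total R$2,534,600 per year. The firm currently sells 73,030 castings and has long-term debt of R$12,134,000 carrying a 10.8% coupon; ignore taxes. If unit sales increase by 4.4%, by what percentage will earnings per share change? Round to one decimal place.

Contribution at this volume is 73,030 × R$83.08 = R$6,067,332.40.
EBIT = R$6,067,332.40 − R$2,534,600 = R$3,532,732.40.
After interest of R$1,310,472.00, pre-tax earnings = R$2,222,260.40.
DCL = total CM / (EBIT − I) = R$6,067,332.40 / R$2,222,260.40 = 2.7303.
EPS therefore changes by 2.7303 × (+4.4%) = +12.0%.

+12.0%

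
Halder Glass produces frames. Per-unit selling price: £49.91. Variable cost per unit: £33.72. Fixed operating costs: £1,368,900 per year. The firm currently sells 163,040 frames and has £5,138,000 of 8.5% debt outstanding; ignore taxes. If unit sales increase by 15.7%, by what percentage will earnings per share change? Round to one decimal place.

+49.7%

At 163,040 units, contribution = 163,040 × £16.19 = £2,639,617.60.
Subtracting fixed costs: EBIT = £2,639,617.60 − £1,368,900 = £1,270,717.60.
Interest = £436,730.00, so EBIT − I = £833,987.60.
Degree of combined leverage = contribution ÷ (EBIT − I) = £2,639,617.60 ÷ £833,987.60 = 3.1651.
%ΔEPS = DCL × %ΔSales = 3.1651 × +15.7% = +49.7%.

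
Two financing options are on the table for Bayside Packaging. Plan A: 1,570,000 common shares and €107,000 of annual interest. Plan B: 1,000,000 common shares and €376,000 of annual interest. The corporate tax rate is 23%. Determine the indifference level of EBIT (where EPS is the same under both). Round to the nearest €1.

Set EPS_A = EPS_B: (EBIT − €107,000)(1 − 0.23) ÷ 1,570,000 = (EBIT − €376,000)(1 − 0.23) ÷ 1,000,000.
Cancelling (1 − t) and cross-multiplying: 1,000,000·(EBIT − 107,000) = 1,570,000·(EBIT − 376,000).
EBIT × (1,570,000 − 1,000,000) = 376,000 × 1,570,000 − 107,000 × 1,000,000 = 483,320,000,000, so EBIT = 483,320,000,000 ÷ 570,000 = 847,929.82.

€847,930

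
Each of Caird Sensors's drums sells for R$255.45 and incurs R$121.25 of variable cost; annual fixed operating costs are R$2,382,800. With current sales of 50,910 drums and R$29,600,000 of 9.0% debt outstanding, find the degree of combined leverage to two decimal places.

3.83

Total contribution margin = 50,910 × R$134.20 = R$6,832,122.00.
EBIT = R$6,832,122.00 − R$2,382,800 = R$4,449,322.00. Interest = R$2,664,000.00, so EBIT − I = R$1,785,322.00.
DCL = contribution ÷ (EBIT − I) = R$6,832,122.00 ÷ R$1,785,322.00 = 3.8268.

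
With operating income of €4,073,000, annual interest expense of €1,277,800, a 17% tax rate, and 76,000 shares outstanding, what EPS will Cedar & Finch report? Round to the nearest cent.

€30.53

Pre-tax income = €4,073,000 − €1,277,800.00 = €2,795,200.00.
After tax at 17%: net income = €2,795,200.00 × 0.83 = €2,320,016.00.
Per share: €2,320,016.00 / 76,000 shares = €30.53.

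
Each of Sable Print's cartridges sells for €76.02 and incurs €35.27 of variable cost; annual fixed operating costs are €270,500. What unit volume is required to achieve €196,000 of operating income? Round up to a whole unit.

11,448 cartridges

Contribution margin per unit = €76.02 − €35.27 = €40.75.
Need Q such that Q × €40.75 − €270,500 = €196,000, i.e. Q = €466,500 / €40.75 = 11,447.85 → 11,448.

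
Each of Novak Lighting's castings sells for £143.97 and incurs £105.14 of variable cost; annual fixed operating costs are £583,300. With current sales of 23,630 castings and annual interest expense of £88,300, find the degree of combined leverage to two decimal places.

At 23,630 units, contribution = 23,630 × £38.83 = £917,552.90.
Subtracting fixed costs: EBIT = £917,552.90 − £583,300 = £334,252.90. Interest = £88,300.00, so EBIT − I = £245,952.90.
DCL = contribution ÷ (EBIT − I) = £917,552.90 ÷ £245,952.90 = 3.7306.

3.73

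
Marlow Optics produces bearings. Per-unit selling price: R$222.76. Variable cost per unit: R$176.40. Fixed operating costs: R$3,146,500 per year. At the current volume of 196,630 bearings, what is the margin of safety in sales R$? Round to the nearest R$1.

Each unit contributes R$222.76 − R$176.40 = R$46.36. Break-even units = R$3,146,500 ÷ R$46.36 = 67,871.01; break-even revenue = 67,871.01 × R$222.76 = R$15,118,946.07.
Actual sales revenue = 196,630 × R$222.76 = R$43,801,298.80.
Margin of safety = R$43,801,298.80 − R$15,118,946.07 = R$28,682,353.

R$28,682,353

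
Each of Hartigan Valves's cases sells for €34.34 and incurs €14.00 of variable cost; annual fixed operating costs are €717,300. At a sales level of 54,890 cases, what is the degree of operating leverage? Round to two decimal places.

2.80

Total contribution margin = 54,890 × €20.34 = €1,116,462.60.
EBIT = €1,116,462.60 − €717,300 = €399,162.60.
So DOL = total CM / EBIT = €1,116,462.60 / €399,162.60 = 2.7970.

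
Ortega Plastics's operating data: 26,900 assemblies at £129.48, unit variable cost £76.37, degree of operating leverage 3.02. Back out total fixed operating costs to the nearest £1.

Contribution at this volume is 26,900 × £53.11 = £1,428,659.00.
Since DOL = CM ÷ EBIT, EBIT = £1,428,659.00 ÷ 3.02 = £473,065.89.
And FC = contribution − EBIT = £1,428,659.00 − £473,065.89 = £955,593.

£955,593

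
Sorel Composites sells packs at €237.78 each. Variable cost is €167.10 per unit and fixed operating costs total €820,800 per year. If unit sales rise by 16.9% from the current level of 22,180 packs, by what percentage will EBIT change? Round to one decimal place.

+35.5%

At 22,180 units, contribution = 22,180 × €70.68 = €1,567,682.40.
Subtracting fixed costs: EBIT = €1,567,682.40 − €820,800 = €746,882.40.
Degree of operating leverage = €1,567,682.40 / €746,882.40 = 2.0990.
%ΔEBIT = DOL × %ΔSales = 2.0990 × +16.9% = +35.5%.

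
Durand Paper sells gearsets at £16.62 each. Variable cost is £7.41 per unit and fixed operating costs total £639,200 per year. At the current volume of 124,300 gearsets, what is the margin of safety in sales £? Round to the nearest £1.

£912,391

Unit CM = price − variable cost = £16.62 − £7.41 = £9.21. Break-even units = £639,200 ÷ £9.21 = 69,402.82; break-even revenue = 69,402.82 × £16.62 = £1,153,474.92.
Actual sales revenue = 124,300 × £16.62 = £2,065,866.00.
Margin of safety = £2,065,866.00 − £1,153,474.92 = £912,391.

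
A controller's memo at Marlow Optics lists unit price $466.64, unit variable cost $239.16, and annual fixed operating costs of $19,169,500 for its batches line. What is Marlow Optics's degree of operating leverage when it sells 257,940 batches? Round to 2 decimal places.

1.49

Contribution at this volume is 257,940 × $227.48 = $58,676,191.20.
EBIT = $58,676,191.20 − $19,169,500 = $39,506,691.20.
DOL = contribution ÷ EBIT = $58,676,191.20 ÷ $39,506,691.20 = 1.4852.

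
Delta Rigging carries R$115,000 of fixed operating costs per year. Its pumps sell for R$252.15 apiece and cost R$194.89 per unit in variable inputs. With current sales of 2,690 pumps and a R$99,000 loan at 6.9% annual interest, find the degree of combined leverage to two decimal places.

4.78

Total contribution margin = 2,690 × R$57.26 = R$154,029.40.
EBIT = R$154,029.40 − R$115,000 = R$39,029.40. Interest = R$6,831.00.
DOL = R$154,029.40 ÷ R$39,029.40 = 3.9465; DFL = R$39,029.40 ÷ R$32,198.40 = 1.2122.
Combined leverage = 3.9465 × 1.2122 = 4.7839.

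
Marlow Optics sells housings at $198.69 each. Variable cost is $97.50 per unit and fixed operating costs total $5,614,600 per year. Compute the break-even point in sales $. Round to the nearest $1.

$11,024,458

CM per unit = $198.69 − $97.50 = $101.19; CM ratio = $101.19 / $198.69 = 0.5093.
Break-even sales = FC ÷ CM ratio = $5,614,600 × $198.69 / $101.19 = $11,024,458.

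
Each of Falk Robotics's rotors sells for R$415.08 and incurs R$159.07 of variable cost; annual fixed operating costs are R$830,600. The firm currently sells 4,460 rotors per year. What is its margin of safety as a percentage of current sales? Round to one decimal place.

Unit CM = price − variable cost = R$415.08 − R$159.07 = R$256.01. Break-even units = R$830,600 ÷ R$256.01 = 3,244.40; break-even revenue = 3,244.40 × R$415.08 = R$1,346,687.43.
Current sales = 4,460 × R$415.08 = R$1,851,256.80.
Margin of safety = (R$1,851,256.80 − R$1,346,687.43) ÷ R$1,851,256.80 = 27.3%.

27.3%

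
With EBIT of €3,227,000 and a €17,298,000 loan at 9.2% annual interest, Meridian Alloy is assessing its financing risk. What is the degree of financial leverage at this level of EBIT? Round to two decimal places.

Interest = €1,591,416.00.
Degree of financial leverage = EBIT / (EBIT − interest) = €3,227,000 / €1,635,584.00 = 1.9730.

1.97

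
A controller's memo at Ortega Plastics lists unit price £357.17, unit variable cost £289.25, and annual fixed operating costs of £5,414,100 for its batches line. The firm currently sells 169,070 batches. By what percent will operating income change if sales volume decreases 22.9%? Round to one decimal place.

-43.3%

Contribution at this volume is 169,070 × £67.92 = £11,483,234.40.
Operating income = contribution − fixed costs = £11,483,234.40 − £5,414,100 = £6,069,134.40.
So DOL = total CM / EBIT = £11,483,234.40 / £6,069,134.40 = 1.8921.
Operating income changes by 1.8921 × -22.9% = -43.3%.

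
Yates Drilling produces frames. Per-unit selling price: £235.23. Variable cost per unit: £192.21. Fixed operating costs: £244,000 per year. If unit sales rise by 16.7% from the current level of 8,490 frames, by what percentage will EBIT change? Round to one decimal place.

Contribution at this volume is 8,490 × £43.02 = £365,239.80.
EBIT = £365,239.80 − £244,000 = £121,239.80.
Degree of operating leverage = £365,239.80 / £121,239.80 = 3.0125.
So EBIT moves 3.0125 × (+16.7%) = +50.3%.

+50.3%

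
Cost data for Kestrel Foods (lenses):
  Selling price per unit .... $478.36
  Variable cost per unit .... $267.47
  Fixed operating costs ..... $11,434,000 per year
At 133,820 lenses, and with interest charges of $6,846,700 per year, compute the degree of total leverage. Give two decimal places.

2.84

Total contribution margin = 133,820 × $210.89 = $28,221,299.80.
EBIT = $28,221,299.80 − $11,434,000 = $16,787,299.80. Interest = $6,846,700.00, so EBIT − I = $9,940,599.80.
DCL = contribution ÷ (EBIT − I) = $28,221,299.80 ÷ $9,940,599.80 = 2.8390.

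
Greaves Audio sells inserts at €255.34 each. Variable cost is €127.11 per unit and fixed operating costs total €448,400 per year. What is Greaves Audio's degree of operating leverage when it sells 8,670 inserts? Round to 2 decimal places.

Contribution at this volume is 8,670 × €128.23 = €1,111,754.10.
EBIT = €1,111,754.10 − €448,400 = €663,354.10.
So DOL = total CM / EBIT = €1,111,754.10 / €663,354.10 = 1.6760.

1.68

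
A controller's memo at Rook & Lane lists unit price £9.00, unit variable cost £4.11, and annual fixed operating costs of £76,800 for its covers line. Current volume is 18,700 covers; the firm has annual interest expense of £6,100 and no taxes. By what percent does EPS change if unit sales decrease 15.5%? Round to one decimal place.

-165.9%

At 18,700 units, contribution = 18,700 × £4.89 = £91,443.00.
Subtracting fixed costs: EBIT = £91,443.00 − £76,800 = £14,643.00.
After interest of £6,100.00, pre-tax earnings = £8,543.00.
Degree of combined leverage = contribution ÷ (EBIT − I) = £91,443.00 ÷ £8,543.00 = 10.7039.
EPS therefore changes by 10.7039 × (-15.5%) = -165.9%.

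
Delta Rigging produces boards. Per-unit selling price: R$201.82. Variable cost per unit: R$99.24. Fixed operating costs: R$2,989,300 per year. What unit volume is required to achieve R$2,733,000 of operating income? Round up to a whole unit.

Contribution margin per unit = R$201.82 − R$99.24 = R$102.58.
Units = (FC + target) / CM = (R$2,989,300 + R$2,733,000) / R$102.58 = 55,783.78, so 55,784 boards.

55,784 boards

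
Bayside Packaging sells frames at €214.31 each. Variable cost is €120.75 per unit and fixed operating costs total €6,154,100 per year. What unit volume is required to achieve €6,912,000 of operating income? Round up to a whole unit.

Contribution margin per unit = €214.31 − €120.75 = €93.56.
Need Q such that Q × €93.56 − €6,154,100 = €6,912,000, i.e. Q = €13,066,100 / €93.56 = 139,654.77 → 139,655.

139,655 frames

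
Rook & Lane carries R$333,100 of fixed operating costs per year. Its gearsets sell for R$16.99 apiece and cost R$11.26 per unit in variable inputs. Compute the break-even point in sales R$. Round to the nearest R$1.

Contribution margin per unit = R$16.99 − R$11.26 = R$5.73, a CM ratio of R$5.73 ÷ R$16.99 = 0.3373.
Break-even sales = FC ÷ CM ratio = R$333,100 × R$16.99 / R$5.73 = R$987,673.

R$987,673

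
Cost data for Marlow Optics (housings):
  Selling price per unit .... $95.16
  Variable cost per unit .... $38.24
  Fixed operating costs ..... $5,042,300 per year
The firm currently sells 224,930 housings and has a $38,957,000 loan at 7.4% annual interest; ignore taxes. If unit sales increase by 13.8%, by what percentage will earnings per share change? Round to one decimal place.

Contribution at this volume is 224,930 × $56.92 = $12,803,015.60.
Subtracting fixed costs: EBIT = $12,803,015.60 − $5,042,300 = $7,760,715.60.
Interest = $2,882,818.00, so EBIT − I = $4,877,897.60.
DCL = total CM / (EBIT − I) = $12,803,015.60 / $4,877,897.60 = 2.6247.
EPS therefore changes by 2.6247 × (+13.8%) = +36.2%.

+36.2%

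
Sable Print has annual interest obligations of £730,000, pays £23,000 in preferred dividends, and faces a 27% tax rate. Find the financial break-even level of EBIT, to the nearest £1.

£761,507

Preferred dividends are paid after tax, so their pre-tax equivalent is £23,000 ÷ (1 − 0.27) = £31,506.85.
Financial break-even EBIT = interest + D_p ÷ (1 − t) = £730,000 + £31,506.85 = £761,506.85.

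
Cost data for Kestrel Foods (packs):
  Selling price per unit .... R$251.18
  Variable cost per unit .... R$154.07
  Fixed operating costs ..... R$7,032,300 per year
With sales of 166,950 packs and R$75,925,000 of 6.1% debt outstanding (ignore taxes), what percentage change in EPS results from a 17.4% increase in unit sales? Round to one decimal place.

+62.0%

Contribution at this volume is 166,950 × R$97.11 = R$16,212,514.50.
Operating income = contribution − fixed costs = R$16,212,514.50 − R$7,032,300 = R$9,180,214.50.
After interest of R$4,631,425.00, pre-tax earnings = R$4,548,789.50.
Degree of combined leverage = contribution ÷ (EBIT − I) = R$16,212,514.50 ÷ R$4,548,789.50 = 3.5641.
EPS therefore changes by 3.5641 × (+17.4%) = +62.0%.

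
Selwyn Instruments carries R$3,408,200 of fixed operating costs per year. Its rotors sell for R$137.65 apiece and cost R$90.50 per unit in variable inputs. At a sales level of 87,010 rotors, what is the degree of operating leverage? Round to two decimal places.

Contribution at this volume is 87,010 × R$47.15 = R$4,102,521.50.
Subtracting fixed costs: EBIT = R$4,102,521.50 − R$3,408,200 = R$694,321.50.
So DOL = total CM / EBIT = R$4,102,521.50 / R$694,321.50 = 5.9087.

5.91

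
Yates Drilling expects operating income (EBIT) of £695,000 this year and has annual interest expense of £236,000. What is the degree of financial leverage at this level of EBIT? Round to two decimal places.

Interest = £236,000.00.
DFL = EBIT ÷ (EBIT − I) = £695,000 ÷ (£695,000 − £236,000.00) = £695,000 ÷ £459,000.00 = 1.5142.

1.51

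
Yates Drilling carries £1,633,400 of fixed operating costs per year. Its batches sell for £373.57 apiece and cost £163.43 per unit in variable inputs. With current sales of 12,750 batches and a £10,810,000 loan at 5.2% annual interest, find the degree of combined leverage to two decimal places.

5.54

Contribution at this volume is 12,750 × £210.14 = £2,679,285.00.
Operating income = contribution − fixed costs = £2,679,285.00 − £1,633,400 = £1,045,885.00. Interest = £562,120.00, so EBIT − I = £483,765.00.
Degree of total leverage = total CM / (EBIT − interest) = £2,679,285.00 / £483,765.00 = 5.5384.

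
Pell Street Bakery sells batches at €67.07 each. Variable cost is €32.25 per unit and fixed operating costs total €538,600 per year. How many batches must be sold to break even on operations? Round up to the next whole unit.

15,469 batches

Unit CM = price − variable cost = €67.07 − €32.25 = €34.82.
Break-even Q = €538,600 / €34.82 = 15,468.12 → 15,469 batches.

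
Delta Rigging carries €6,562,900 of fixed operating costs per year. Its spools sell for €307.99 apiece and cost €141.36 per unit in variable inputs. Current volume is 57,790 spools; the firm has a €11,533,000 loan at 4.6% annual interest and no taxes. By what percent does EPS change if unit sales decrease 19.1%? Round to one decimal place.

-72.5%

At 57,790 units, contribution = 57,790 × €166.63 = €9,629,547.70.
EBIT = €9,629,547.70 − €6,562,900 = €3,066,647.70.
Interest = €530,518.00, so EBIT − I = €2,536,129.70.
Degree of combined leverage = contribution ÷ (EBIT − I) = €9,629,547.70 ÷ €2,536,129.70 = 3.7969.
EPS therefore changes by 3.7969 × (-19.1%) = -72.5%.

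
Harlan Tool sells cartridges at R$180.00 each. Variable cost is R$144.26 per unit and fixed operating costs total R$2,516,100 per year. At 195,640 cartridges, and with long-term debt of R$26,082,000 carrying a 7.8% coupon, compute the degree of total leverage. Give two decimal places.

2.86

Total contribution margin = 195,640 × R$35.74 = R$6,992,173.60.
Subtracting fixed costs: EBIT = R$6,992,173.60 − R$2,516,100 = R$4,476,073.60. Interest = R$2,034,396.00.
DOL = R$6,992,173.60 ÷ R$4,476,073.60 = 1.5621; DFL = R$4,476,073.60 ÷ R$2,441,677.60 = 1.8332.
Combined leverage = 1.5621 × 1.8332 = 2.8636.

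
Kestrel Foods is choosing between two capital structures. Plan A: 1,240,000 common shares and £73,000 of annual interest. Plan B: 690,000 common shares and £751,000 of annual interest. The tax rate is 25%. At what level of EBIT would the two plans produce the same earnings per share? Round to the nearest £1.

£1,601,582

At indifference, (EBIT − 73,000)(1 − t)/1,240,000 = (EBIT − 751,000)(1 − t)/690,000.
Cancelling (1 − t) and cross-multiplying: 690,000·(EBIT − 73,000) = 1,240,000·(EBIT − 751,000).
EBIT × (1,240,000 − 690,000) = 751,000 × 1,240,000 − 73,000 × 690,000 = 880,870,000,000, so EBIT = 880,870,000,000 ÷ 550,000 = 1,601,581.82.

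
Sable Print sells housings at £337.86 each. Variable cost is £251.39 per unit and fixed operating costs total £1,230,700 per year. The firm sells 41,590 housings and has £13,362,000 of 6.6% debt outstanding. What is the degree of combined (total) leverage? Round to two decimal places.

2.42

Total contribution margin = 41,590 × £86.47 = £3,596,287.30.
EBIT = £3,596,287.30 − £1,230,700 = £2,365,587.30. Interest = £881,892.00.
DOL = £3,596,287.30 ÷ £2,365,587.30 = 1.5203; DFL = £2,365,587.30 ÷ £1,483,695.30 = 1.5944.
DCL = DOL × DFL = 1.5203 × 1.5944 = 2.4240.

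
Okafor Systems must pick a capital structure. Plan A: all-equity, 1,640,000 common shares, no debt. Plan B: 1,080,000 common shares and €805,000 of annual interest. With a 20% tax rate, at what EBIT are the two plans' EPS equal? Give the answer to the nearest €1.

€2,357,500

At indifference, (EBIT − 0)(1 − t)/1,640,000 = (EBIT − 805,000)(1 − t)/1,080,000.
Cancelling (1 − t) and cross-multiplying: 1,080,000·(EBIT − 0) = 1,640,000·(EBIT − 805,000).
EBIT × (1,640,000 − 1,080,000) = 805,000 × 1,640,000 − 0 × 1,080,000 = 1,320,200,000,000, so EBIT = 1,320,200,000,000 ÷ 560,000 = 2,357,500.00.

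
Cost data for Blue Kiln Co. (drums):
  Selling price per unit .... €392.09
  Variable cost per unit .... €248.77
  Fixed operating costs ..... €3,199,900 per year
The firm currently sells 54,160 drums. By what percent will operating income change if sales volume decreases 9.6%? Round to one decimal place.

Contribution at this volume is 54,160 × €143.32 = €7,762,211.20.
Subtracting fixed costs: EBIT = €7,762,211.20 − €3,199,900 = €4,562,311.20.
So DOL = total CM / EBIT = €7,762,211.20 / €4,562,311.20 = 1.7014.
So EBIT moves 1.7014 × (-9.6%) = -16.3%.

-16.3%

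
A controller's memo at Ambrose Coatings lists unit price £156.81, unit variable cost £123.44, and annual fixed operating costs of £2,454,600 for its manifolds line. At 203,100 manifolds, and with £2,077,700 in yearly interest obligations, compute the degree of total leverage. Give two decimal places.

Total contribution margin = 203,100 × £33.37 = £6,777,447.00.
Operating income = contribution − fixed costs = £6,777,447.00 − £2,454,600 = £4,322,847.00. Interest = £2,077,700.00, so EBIT − I = £2,245,147.00.
Degree of total leverage = total CM / (EBIT − interest) = £6,777,447.00 / £2,245,147.00 = 3.0187.

3.02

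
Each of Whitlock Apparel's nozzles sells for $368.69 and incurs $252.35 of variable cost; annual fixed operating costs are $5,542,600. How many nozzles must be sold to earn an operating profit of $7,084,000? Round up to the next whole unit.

Contribution margin per unit = $368.69 − $252.35 = $116.34.
Required volume = (fixed costs + target profit) ÷ CM = ($5,542,600 + $7,084,000) ÷ $116.34 = 108,531.89, so 108,532 nozzles.

108,532 nozzles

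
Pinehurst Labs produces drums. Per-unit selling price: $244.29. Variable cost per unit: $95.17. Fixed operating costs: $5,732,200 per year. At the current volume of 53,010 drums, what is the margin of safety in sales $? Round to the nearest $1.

Contribution margin per unit = $244.29 − $95.17 = $149.12. Break-even units = $5,732,200 ÷ $149.12 = 38,440.18; break-even revenue = 38,440.18 × $244.29 = $9,390,552.16.
Actual sales revenue = 53,010 × $244.29 = $12,949,812.90.
Margin of safety = $12,949,812.90 − $9,390,552.16 = $3,559,261.

$3,559,261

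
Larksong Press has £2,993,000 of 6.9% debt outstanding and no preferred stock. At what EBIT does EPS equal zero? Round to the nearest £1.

Annual interest = 6.9% × £2,993,000 = £206,517.00.
With no preferred dividends, EPS = 0 when EBIT exactly covers interest, so the financial break-even EBIT is £206,517.00.

£206,517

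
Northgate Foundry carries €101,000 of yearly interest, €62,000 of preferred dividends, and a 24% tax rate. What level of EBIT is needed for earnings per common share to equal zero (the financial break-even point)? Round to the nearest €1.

€182,579

Grossing the preferred dividend up to pre-tax terms: €62,000 / (1 − 0.24) = €81,578.95.
Financial break-even EBIT = interest + D_p ÷ (1 − t) = €101,000 + €81,578.95 = €182,578.95.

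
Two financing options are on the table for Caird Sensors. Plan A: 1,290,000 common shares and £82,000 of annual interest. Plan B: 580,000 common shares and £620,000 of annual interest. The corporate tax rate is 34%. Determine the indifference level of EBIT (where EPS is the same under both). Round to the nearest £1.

At indifference, (EBIT − 82,000)(1 − t)/1,290,000 = (EBIT − 620,000)(1 − t)/580,000.
The (1 − t) factor cancels: (EBIT − 82,000) × 580,000 = (EBIT − 620,000) × 1,290,000.
Solving, EBIT = (620,000·1,290,000 − 82,000·580,000) / (1,290,000 − 580,000) = 752,240,000,000 / 710,000 = 1,059,492.96.

£1,059,493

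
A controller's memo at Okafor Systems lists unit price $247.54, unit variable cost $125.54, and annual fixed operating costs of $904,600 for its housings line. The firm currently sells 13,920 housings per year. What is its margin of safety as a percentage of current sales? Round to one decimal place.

Each unit contributes $247.54 − $125.54 = $122.00. Break-even units = $904,600 ÷ $122.00 = 7,414.75; break-even revenue = 7,414.75 × $247.54 = $1,835,448.23.
Actual sales revenue = 13,920 × $247.54 = $3,445,756.80.
Margin of safety = ($3,445,756.80 − $1,835,448.23) ÷ $3,445,756.80 = 46.7%.

46.7%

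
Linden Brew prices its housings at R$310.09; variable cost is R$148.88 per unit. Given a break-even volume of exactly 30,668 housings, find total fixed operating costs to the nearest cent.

R$4,943,988.28

Contribution margin per unit = R$310.09 − R$148.88 = R$161.21.
Since BE = FC / CM, FC = 30,668 × R$161.21 = R$4,943,988.28.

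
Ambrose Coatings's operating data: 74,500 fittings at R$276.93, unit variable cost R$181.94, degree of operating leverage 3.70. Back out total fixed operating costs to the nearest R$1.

Contribution at this volume is 74,500 × R$94.99 = R$7,076,755.00.
DOL = contribution / EBIT, so EBIT = R$7,076,755.00 / 3.70 = R$1,912,636.49.
And FC = contribution − EBIT = R$7,076,755.00 − R$1,912,636.49 = R$5,164,119.

R$5,164,119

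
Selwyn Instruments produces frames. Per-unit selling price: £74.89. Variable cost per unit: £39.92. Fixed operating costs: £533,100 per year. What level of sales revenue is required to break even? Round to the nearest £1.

Contribution margin per unit = £74.89 − £39.92 = £34.97, a CM ratio of £34.97 ÷ £74.89 = 0.4670.
Break-even revenue = fixed costs × price ÷ CM = £533,100 × £74.89 ÷ £34.97 = £1,141,660.

£1,141,660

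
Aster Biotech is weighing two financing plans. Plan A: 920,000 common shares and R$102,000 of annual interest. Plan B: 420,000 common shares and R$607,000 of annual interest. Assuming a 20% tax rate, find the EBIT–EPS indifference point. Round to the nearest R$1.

R$1,031,200

Set EPS_A = EPS_B: (EBIT − R$102,000)(1 − 0.20) ÷ 920,000 = (EBIT − R$607,000)(1 − 0.20) ÷ 420,000.
Cancelling (1 − t) and cross-multiplying: 420,000·(EBIT − 102,000) = 920,000·(EBIT − 607,000).
EBIT × (920,000 − 420,000) = 607,000 × 920,000 − 102,000 × 420,000 = 515,600,000,000, so EBIT = 515,600,000,000 ÷ 500,000 = 1,031,200.00.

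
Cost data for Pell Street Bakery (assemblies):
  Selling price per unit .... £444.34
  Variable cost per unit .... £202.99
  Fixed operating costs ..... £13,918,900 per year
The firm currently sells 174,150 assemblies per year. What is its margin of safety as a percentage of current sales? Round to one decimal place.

66.9%

Contribution margin per unit = £444.34 − £202.99 = £241.35. Break-even units = £13,918,900 ÷ £241.35 = 57,671.02; break-even revenue = 57,671.02 × £444.34 = £25,625,539.78.
Current sales = 174,150 × £444.34 = £77,381,811.00.
Margin of safety = (£77,381,811.00 − £25,625,539.78) ÷ £77,381,811.00 = 66.9%.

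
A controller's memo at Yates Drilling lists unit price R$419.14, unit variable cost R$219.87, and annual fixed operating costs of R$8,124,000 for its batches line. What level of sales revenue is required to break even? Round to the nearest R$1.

Contribution margin per unit = R$419.14 − R$219.87 = R$199.27, a CM ratio of R$199.27 ÷ R$419.14 = 0.4754.
Break-even revenue = fixed costs × price ÷ CM = R$8,124,000 × R$419.14 ÷ R$199.27 = R$17,087,837.

R$17,087,837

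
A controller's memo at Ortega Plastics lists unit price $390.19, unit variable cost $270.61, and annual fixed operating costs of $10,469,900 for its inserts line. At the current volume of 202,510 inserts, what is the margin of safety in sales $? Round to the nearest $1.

$44,854,053

Contribution margin per unit = $390.19 − $270.61 = $119.58. Break-even units = $10,469,900 ÷ $119.58 = 87,555.61; break-even revenue = 87,555.61 × $390.19 = $34,163,323.98.
Actual sales revenue = 202,510 × $390.19 = $79,017,376.90.
Margin of safety = $79,017,376.90 − $34,163,323.98 = $44,854,053.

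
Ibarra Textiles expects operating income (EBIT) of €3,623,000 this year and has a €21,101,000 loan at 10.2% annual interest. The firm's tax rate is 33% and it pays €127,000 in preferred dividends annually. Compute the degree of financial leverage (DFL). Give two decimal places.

2.83

Annual interest charges come to €2,152,302.00.
Pre-tax preferred-dividend burden = €127,000 ÷ (1 − 0.33) = €189,552.24.
DFL = EBIT ÷ [EBIT − I − D_p/(1−t)] = €3,623,000 ÷ [€3,623,000 − €2,152,302.00 − €189,552.24] = €3,623,000 ÷ €1,281,145.76 = 2.8279.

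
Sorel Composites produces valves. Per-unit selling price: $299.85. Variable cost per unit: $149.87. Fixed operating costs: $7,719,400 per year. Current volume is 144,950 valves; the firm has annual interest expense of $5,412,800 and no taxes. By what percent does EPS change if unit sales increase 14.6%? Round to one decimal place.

+36.9%

At 144,950 units, contribution = 144,950 × $149.98 = $21,739,601.00.
Subtracting fixed costs: EBIT = $21,739,601.00 − $7,719,400 = $14,020,201.00.
Interest = $5,412,800.00, so EBIT − I = $8,607,401.00.
DCL = total CM / (EBIT − I) = $21,739,601.00 / $8,607,401.00 = 2.5257.
%ΔEPS = DCL × %ΔSales = 2.5257 × +14.6% = +36.9%.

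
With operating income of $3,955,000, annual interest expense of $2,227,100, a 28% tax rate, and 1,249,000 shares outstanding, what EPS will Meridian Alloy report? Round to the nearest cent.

$1.00

Interest = $2,227,100.00, so EBT = $3,955,000 − $2,227,100.00 = $1,727,900.00.
Net income = $1,727,900.00 × (1 − 0.28) = $1,244,088.00.
EPS = $1,244,088.00 ÷ 1,249,000 = $1.00.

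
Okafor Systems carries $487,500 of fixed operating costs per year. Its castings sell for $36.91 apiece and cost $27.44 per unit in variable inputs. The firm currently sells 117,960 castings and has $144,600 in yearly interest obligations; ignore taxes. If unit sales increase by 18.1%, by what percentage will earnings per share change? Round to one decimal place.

At 117,960 units, contribution = 117,960 × $9.47 = $1,117,081.20.
EBIT = $1,117,081.20 − $487,500 = $629,581.20.
Interest = $144,600.00, so EBIT − I = $484,981.20.
DCL = total CM / (EBIT − I) = $1,117,081.20 / $484,981.20 = 2.3033.
%ΔEPS = DCL × %ΔSales = 2.3033 × +18.1% = +41.7%.

+41.7%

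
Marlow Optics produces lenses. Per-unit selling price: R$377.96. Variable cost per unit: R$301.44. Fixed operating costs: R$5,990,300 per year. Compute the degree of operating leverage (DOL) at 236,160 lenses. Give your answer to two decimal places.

1.50

Contribution at this volume is 236,160 × R$76.52 = R$18,070,963.20.
Operating income = contribution − fixed costs = R$18,070,963.20 − R$5,990,300 = R$12,080,663.20.
Degree of operating leverage = R$18,070,963.20 / R$12,080,663.20 = 1.4959.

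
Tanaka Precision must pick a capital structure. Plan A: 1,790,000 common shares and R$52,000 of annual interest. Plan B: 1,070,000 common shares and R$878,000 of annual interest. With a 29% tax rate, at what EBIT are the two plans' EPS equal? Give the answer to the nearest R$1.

At indifference, (EBIT − 52,000)(1 − t)/1,790,000 = (EBIT − 878,000)(1 − t)/1,070,000.
Cancelling (1 − t) and cross-multiplying: 1,070,000·(EBIT − 52,000) = 1,790,000·(EBIT − 878,000).
EBIT × (1,790,000 − 1,070,000) = 878,000 × 1,790,000 − 52,000 × 1,070,000 = 1,515,980,000,000, so EBIT = 1,515,980,000,000 ÷ 720,000 = 2,105,527.78.

R$2,105,528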